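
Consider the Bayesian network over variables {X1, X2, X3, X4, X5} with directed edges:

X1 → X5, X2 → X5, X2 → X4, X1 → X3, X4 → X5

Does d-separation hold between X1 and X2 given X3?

We examine all 2 paths between X1 and X2:
  1. X1 → X5 ← X2 — X5:collider[blocks] ⇒ blocked
  2. X1 → X5 ← X4 ← X2 — X5:collider[blocks]; X4:chain[open] ⇒ blocked
Every path is blocked, so X1 and X2 are d-separated given {X3}.

Yes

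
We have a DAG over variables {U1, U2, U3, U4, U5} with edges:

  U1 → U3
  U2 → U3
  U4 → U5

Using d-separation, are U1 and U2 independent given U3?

The only undirected path from U1 to U2 is:
Path 1: U1 → U3 ← U2
  U3 is a collider and U3 is conditioned on, which opens it — no node blocks this path, so it is active.
Because an active path exists, U1 and U2 are not d-separated.

No — U1 and U2 are not d-separated given {U3}.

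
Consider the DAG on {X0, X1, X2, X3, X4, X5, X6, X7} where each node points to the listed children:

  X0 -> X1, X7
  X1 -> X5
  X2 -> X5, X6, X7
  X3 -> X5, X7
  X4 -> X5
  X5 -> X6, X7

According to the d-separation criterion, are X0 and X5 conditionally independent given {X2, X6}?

Enumerating the 5 paths from X0 to X5 and testing each for blocking by {X2, X6}:
  1. X0 → X1 → X5 — X1:chain[open] ⇒ active
  2. X0 → X7 ← X2 → X6 ← X5 — X7:collider[blocks]; X2:fork[blocks]; X6:collider[open] ⇒ blocked
  3. X0 → X7 ← X2 → X5 — X7:collider[blocks]; X2:fork[blocks] ⇒ blocked
  4. X0 → X7 ← X5 — X7:collider[blocks] ⇒ blocked
  5. X0 → X7 ← X3 → X5 — X7:collider[blocks]; X3:fork[open] ⇒ blocked
Because an active path exists, X0 and X5 are not d-separated.

No — X0 and X5 are not d-separated given {X2, X6}.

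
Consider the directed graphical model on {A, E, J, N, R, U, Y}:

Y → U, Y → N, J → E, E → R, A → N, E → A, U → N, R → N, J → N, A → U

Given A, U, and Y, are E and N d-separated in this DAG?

No

There are 5 undirected paths between E and N; checking each against the conditioning set {A, U, Y}:
Path 1: E → A → N
  A is a chain here and A is conditioned on, so the path is blocked at A.
Path 2: E → A → U ← Y → N
  A is a chain here and A is conditioned on, so the path is blocked at A.
Path 3: E → A → U → N
  A is a chain here and A is conditioned on, so the path is blocked at A.
Path 4: E ← J → N
  J is a fork and J is not conditioned on — no node blocks this path, so it is active.
Path 5: E → R → N
  R is a chain and R is not conditioned on — no node blocks this path, so it is active.
Because an active path exists, E and N are not d-separated.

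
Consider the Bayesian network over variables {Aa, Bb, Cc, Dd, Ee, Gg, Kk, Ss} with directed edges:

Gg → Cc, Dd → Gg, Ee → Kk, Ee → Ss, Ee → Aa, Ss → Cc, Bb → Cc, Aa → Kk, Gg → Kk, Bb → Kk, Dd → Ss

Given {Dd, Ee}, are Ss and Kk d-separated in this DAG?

Yes

There are 6 undirected paths between Ss and Kk; checking each against the conditioning set {Dd, Ee}:
  1. Ss ← Dd → Gg → Kk — Dd:fork[blocks]; Gg:chain[open] ⇒ blocked
  2. Ss ← Dd → Gg → Cc ← Bb → Kk — Dd:fork[blocks]; Gg:chain[open]; Cc:collider[blocks]; Bb:fork[open] ⇒ blocked
  3. Ss ← Ee → Kk — Ee:fork[blocks] ⇒ blocked
  4. Ss ← Ee → Aa → Kk — Ee:fork[blocks]; Aa:chain[open] ⇒ blocked
  5. Ss → Cc ← Bb → Kk — Cc:collider[blocks]; Bb:fork[open] ⇒ blocked
  6. Ss → Cc ← Gg → Kk — Cc:collider[blocks]; Gg:fork[open] ⇒ blocked
Since every path is blocked, d-separation holds.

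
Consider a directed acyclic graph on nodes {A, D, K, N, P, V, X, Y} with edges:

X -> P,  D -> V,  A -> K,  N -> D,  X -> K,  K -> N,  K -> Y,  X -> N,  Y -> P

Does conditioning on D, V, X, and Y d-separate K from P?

Yes

Enumerating the 3 paths from K to P and testing each for blocking by {D, V, X, Y}:
Path 1: K ← X → P
  X is a fork here and X is conditioned on, so the path is blocked at X.
Path 2: K → N ← X → P
  X is a fork here and X is conditioned on, so the path is blocked at X.
Path 3: K → Y → P
  Y is a chain here and Y is conditioned on, so the path is blocked at Y.
All paths are blocked; K ⊥ P | {D, V, X, Y} holds.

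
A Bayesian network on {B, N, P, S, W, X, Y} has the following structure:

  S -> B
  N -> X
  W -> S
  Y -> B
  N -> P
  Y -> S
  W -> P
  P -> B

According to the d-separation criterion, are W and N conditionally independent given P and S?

We examine all 3 paths between W and N:
Path 1: W → P ← N
  P is a collider and P is conditioned on, which opens it — no node blocks this path, so it is active.
Path 2: W → S ← Y → B ← P ← N
  B is a collider here and neither B nor any of its descendants is conditioned on, so the collider stays closed — the path is blocked at B.
Path 3: W → S → B ← P ← N
  S is a chain here and S is conditioned on, so the path is blocked at S.
At least one path is unblocked, so d-separation fails.

No — W and N are not d-separated given {P, S}.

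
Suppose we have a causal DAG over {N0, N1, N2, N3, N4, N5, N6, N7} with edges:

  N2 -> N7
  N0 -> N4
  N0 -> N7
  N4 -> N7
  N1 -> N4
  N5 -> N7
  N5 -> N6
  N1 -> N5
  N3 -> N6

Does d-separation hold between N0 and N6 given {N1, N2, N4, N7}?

No

There are 4 undirected paths between N0 and N6; checking each against the conditioning set {N1, N2, N4, N7}:
Path 1: N0 → N4 → N7 ← N5 → N6
  N4 is a chain here and N4 is conditioned on, so the path is blocked at N4.
Path 2: N0 → N4 ← N1 → N5 → N6
  N1 is a fork here and N1 is conditioned on, so the path is blocked at N1.
Path 3: N0 → N7 ← N5 → N6
  N7 is a collider and N7 is conditioned on, which opens it; N5 is a fork and N5 is not conditioned on — no node blocks this path, so it is active.
Path 4: N0 → N7 ← N4 ← N1 → N5 → N6
  N4 is a chain here and N4 is conditioned on, so the path is blocked at N4.
Because an active path exists, N0 and N6 are not d-separated.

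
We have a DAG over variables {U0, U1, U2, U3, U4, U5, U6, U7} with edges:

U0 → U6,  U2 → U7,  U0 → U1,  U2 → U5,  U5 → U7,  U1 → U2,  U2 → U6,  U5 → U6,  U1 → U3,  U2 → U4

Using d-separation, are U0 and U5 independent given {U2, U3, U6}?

6 paths connect U0 and U5; each must be blocked for d-separation to hold:
Path 1: U0 → U1 → U2 → U5
  U2 is a chain here and U2 is conditioned on, so the path is blocked at U2.
Path 2: U0 → U1 → U2 → U6 ← U5
  U2 is a chain here and U2 is conditioned on, so the path is blocked at U2.
Path 3: U0 → U1 → U2 → U7 ← U5
  U2 is a chain here and U2 is conditioned on, so the path is blocked at U2.
Path 4: U0 → U6 ← U5
  U6 is a collider and U6 is conditioned on, which opens it — no node blocks this path, so it is active.
Path 5: U0 → U6 ← U2 → U5
  U2 is a fork here and U2 is conditioned on, so the path is blocked at U2.
Path 6: U0 → U6 ← U2 → U7 ← U5
  U2 is a fork here and U2 is conditioned on, so the path is blocked at U2.
Because an active path exists, U0 and U5 are not d-separated.

No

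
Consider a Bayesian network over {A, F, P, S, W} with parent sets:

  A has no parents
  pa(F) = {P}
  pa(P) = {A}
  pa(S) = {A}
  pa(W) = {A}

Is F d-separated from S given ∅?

There is one path between F and S:
Path 1: F ← P ← A → S
  P is a chain and P is not conditioned on; A is a fork and A is not conditioned on — no node blocks this path, so it is active.
Since the path F ← P ← A → S is active, F and S are not d-separated given ∅.

No — F and S are not d-separated given ∅.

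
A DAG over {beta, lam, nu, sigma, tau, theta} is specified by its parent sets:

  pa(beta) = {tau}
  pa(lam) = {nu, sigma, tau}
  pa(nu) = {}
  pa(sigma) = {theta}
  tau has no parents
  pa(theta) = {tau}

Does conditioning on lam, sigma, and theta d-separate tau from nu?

We examine all 2 paths between tau and nu:
Path 1: tau → lam ← nu
  lam is a collider and lam is conditioned on, which opens it — no node blocks this path, so it is active.
Path 2: tau → theta → sigma → lam ← nu
  theta is a chain here and theta is conditioned on, so the path is blocked at theta.
At least one path is unblocked, so d-separation fails.

No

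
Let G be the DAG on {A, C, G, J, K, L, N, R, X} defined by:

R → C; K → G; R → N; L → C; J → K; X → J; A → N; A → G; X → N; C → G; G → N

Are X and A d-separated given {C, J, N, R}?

We examine all 6 paths between X and A:
Path 1: X → N ← G ← A
  N is a collider and N is conditioned on, which opens it; G is a chain and G is not conditioned on — no node blocks this path, so it is active.
Path 2: X → N ← A
  N is a collider and N is conditioned on, which opens it — no node blocks this path, so it is active.
Path 3: X → N ← R → C → G ← A
  R is a fork here and R is conditioned on, so the path is blocked at R.
Path 4: X → J → K → G ← A
  J is a chain here and J is conditioned on, so the path is blocked at J.
Path 5: X → J → K → G → N ← A
  J is a chain here and J is conditioned on, so the path is blocked at J.
Path 6: X → J → K → G ← C ← R → N ← A
  J is a chain here and J is conditioned on, so the path is blocked at J.
Because an active path exists, X and A are not d-separated.

No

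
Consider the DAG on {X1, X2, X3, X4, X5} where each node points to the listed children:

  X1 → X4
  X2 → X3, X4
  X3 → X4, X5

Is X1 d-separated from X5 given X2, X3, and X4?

We examine all 2 paths between X1 and X5:
  1. X1 → X4 ← X3 → X5 — X4:collider[open]; X3:fork[blocks] ⇒ blocked
  2. X1 → X4 ← X2 → X3 → X5 — X4:collider[open]; X2:fork[blocks]; X3:chain[blocks] ⇒ blocked
All paths are blocked; X1 ⊥ X5 | {X2, X3, X4} holds.

Yes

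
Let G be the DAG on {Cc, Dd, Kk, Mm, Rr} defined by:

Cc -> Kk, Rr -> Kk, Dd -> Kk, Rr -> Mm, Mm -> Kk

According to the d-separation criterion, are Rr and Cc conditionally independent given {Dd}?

2 paths connect Rr and Cc; each must be blocked for d-separation to hold:
Path 1: Rr → Mm → Kk ← Cc
  Kk is a collider here and neither Kk nor any of its descendants is conditioned on, so the collider stays closed — the path is blocked at Kk.
Path 2: Rr → Kk ← Cc
  Kk is a collider here and neither Kk nor any of its descendants is conditioned on, so the collider stays closed — the path is blocked at Kk.
All paths are blocked; Rr ⊥ Cc | {Dd} holds.

Yes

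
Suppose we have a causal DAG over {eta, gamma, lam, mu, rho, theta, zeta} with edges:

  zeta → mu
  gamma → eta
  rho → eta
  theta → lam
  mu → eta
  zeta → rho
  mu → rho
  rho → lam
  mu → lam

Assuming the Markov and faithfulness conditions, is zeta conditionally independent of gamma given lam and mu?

Yes

6 paths connect zeta and gamma; each must be blocked for d-separation to hold:
  1. zeta → mu → lam ← rho → eta ← gamma — mu:chain[blocks]; lam:collider[open]; rho:fork[open]; eta:collider[blocks] ⇒ blocked
  2. zeta → mu → eta ← gamma — mu:chain[blocks]; eta:collider[blocks] ⇒ blocked
  3. zeta → mu → rho → eta ← gamma — mu:chain[blocks]; rho:chain[open]; eta:collider[blocks] ⇒ blocked
  4. zeta → rho → lam ← mu → eta ← gamma — rho:chain[open]; lam:collider[open]; mu:fork[blocks]; eta:collider[blocks] ⇒ blocked
  5. zeta → rho ← mu → eta ← gamma — rho:collider[open]; mu:fork[blocks]; eta:collider[blocks] ⇒ blocked
  6. zeta → rho → eta ← gamma — rho:chain[open]; eta:collider[blocks] ⇒ blocked
All paths are blocked; zeta ⊥ gamma | {lam, mu} holds.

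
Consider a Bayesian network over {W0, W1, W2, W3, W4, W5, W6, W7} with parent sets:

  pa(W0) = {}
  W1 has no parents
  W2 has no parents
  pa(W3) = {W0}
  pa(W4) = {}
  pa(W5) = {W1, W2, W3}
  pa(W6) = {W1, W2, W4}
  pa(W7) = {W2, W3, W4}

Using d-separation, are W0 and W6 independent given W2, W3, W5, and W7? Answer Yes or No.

Yes — W0 and W6 are d-separated given {W2, W3, W5, W7}.

There are 6 undirected paths between W0 and W6; checking each against the conditioning set {W2, W3, W5, W7}:
Path 1: W0 → W3 → W5 ← W2 → W6
  W3 is a chain here and W3 is conditioned on, so the path is blocked at W3.
Path 2: W0 → W3 → W5 ← W2 → W7 ← W4 → W6
  W3 is a chain here and W3 is conditioned on, so the path is blocked at W3.
Path 3: W0 → W3 → W5 ← W1 → W6
  W3 is a chain here and W3 is conditioned on, so the path is blocked at W3.
Path 4: W0 → W3 → W7 ← W4 → W6
  W3 is a chain here and W3 is conditioned on, so the path is blocked at W3.
Path 5: W0 → W3 → W7 ← W2 → W6
  W3 is a chain here and W3 is conditioned on, so the path is blocked at W3.
Path 6: W0 → W3 → W7 ← W2 → W5 ← W1 → W6
  W3 is a chain here and W3 is conditioned on, so the path is blocked at W3.
Since every path is blocked, d-separation holds.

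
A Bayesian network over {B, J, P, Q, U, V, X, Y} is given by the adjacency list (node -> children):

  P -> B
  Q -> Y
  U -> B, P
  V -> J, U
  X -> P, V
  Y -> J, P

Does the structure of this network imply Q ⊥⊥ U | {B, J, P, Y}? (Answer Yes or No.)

6 paths connect Q and U; each must be blocked for d-separation to hold:
  1. Q → Y → P ← X → V → U — Y:chain[blocks]; P:collider[open]; X:fork[open]; V:chain[open] ⇒ blocked
  2. Q → Y → P → B ← U — Y:chain[blocks]; P:chain[blocks]; B:collider[open] ⇒ blocked
  3. Q → Y → P ← U — Y:chain[blocks]; P:collider[open] ⇒ blocked
  4. Q → Y → J ← V ← X → P → B ← U — Y:chain[blocks]; J:collider[open]; V:chain[open]; X:fork[open]; P:chain[blocks]; B:collider[open] ⇒ blocked
  5. Q → Y → J ← V ← X → P ← U — Y:chain[blocks]; J:collider[open]; V:chain[open]; X:fork[open]; P:collider[open] ⇒ blocked
  6. Q → Y → J ← V → U — Y:chain[blocks]; J:collider[open]; V:fork[open] ⇒ blocked
Every path is blocked, so Q and U are d-separated given {B, J, P, Y}.

Yes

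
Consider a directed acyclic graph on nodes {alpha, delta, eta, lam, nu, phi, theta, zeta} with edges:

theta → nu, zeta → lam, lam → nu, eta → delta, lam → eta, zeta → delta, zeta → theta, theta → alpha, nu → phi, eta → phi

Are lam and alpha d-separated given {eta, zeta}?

We examine all 6 paths between lam and alpha:
  1. lam ← zeta → theta → alpha — zeta:fork[blocks]; theta:chain[open] ⇒ blocked
  2. lam ← zeta → delta ← eta → phi ← nu ← theta → alpha — zeta:fork[blocks]; delta:collider[blocks]; eta:fork[blocks]; phi:collider[blocks]; nu:chain[open]; theta:fork[open] ⇒ blocked
  3. lam → eta → phi ← nu ← theta → alpha — eta:chain[blocks]; phi:collider[blocks]; nu:chain[open]; theta:fork[open] ⇒ blocked
  4. lam → eta → delta ← zeta → theta → alpha — eta:chain[blocks]; delta:collider[blocks]; zeta:fork[blocks]; theta:chain[open] ⇒ blocked
  5. lam → nu ← theta → alpha — nu:collider[blocks]; theta:fork[open] ⇒ blocked
  6. lam → nu → phi ← eta → delta ← zeta → theta → alpha — nu:chain[open]; phi:collider[blocks]; eta:fork[blocks]; delta:collider[blocks]; zeta:fork[blocks]; theta:chain[open] ⇒ blocked
Since every path is blocked, d-separation holds.

Yes — lam and alpha are d-separated given {eta, zeta}.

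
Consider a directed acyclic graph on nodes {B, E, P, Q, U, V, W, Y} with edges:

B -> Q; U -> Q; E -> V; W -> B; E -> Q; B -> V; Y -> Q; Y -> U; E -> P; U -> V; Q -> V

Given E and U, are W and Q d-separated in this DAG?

No

There are 5 undirected paths between W and Q; checking each against the conditioning set {E, U}:
  1. W → B → V ← U → Q — B:chain[open]; V:collider[blocks]; U:fork[blocks] ⇒ blocked
  2. W → B → V ← U ← Y → Q — B:chain[open]; V:collider[blocks]; U:chain[blocks]; Y:fork[open] ⇒ blocked
  3. W → B → V ← E → Q — B:chain[open]; V:collider[blocks]; E:fork[blocks] ⇒ blocked
  4. W → B → V ← Q — B:chain[open]; V:collider[blocks] ⇒ blocked
  5. W → B → Q — B:chain[open] ⇒ active
Because an active path exists, W and Q are not d-separated.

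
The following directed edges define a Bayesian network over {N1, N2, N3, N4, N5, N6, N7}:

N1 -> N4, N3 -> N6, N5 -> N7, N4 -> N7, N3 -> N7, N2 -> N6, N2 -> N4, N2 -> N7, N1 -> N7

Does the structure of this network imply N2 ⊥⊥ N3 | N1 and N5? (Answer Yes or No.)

Yes — N2 and N3 are d-separated given {N1, N5}.

4 paths connect N2 and N3; each must be blocked for d-separation to hold:
  1. N2 → N4 ← N1 → N7 ← N3 — N4:collider[blocks]; N1:fork[blocks]; N7:collider[blocks] ⇒ blocked
  2. N2 → N4 → N7 ← N3 — N4:chain[open]; N7:collider[blocks] ⇒ blocked
  3. N2 → N6 ← N3 — N6:collider[blocks] ⇒ blocked
  4. N2 → N7 ← N3 — N7:collider[blocks] ⇒ blocked
Since every path is blocked, d-separation holds.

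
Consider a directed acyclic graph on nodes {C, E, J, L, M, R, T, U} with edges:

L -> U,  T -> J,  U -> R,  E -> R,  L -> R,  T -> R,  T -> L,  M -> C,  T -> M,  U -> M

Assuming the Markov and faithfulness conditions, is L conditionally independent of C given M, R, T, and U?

Yes

6 paths connect L and C; each must be blocked for d-separation to hold:
Path 1: L → U → M → C
  U is a chain here and U is conditioned on, so the path is blocked at U.
Path 2: L → U → R ← T → M → C
  U is a chain here and U is conditioned on, so the path is blocked at U.
Path 3: L → R ← U → M → C
  U is a fork here and U is conditioned on, so the path is blocked at U.
Path 4: L → R ← T → M → C
  T is a fork here and T is conditioned on, so the path is blocked at T.
Path 5: L ← T → M → C
  T is a fork here and T is conditioned on, so the path is blocked at T.
Path 6: L ← T → R ← U → M → C
  T is a fork here and T is conditioned on, so the path is blocked at T.
All paths are blocked; L ⊥ C | {M, R, T, U} holds.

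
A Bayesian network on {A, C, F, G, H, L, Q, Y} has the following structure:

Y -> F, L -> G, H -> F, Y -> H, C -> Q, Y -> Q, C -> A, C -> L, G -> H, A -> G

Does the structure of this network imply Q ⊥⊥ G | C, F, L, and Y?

We examine all 4 paths between Q and G:
Path 1: Q ← Y → H ← G
  Y is a fork here and Y is conditioned on, so the path is blocked at Y.
Path 2: Q ← Y → F ← H ← G
  Y is a fork here and Y is conditioned on, so the path is blocked at Y.
Path 3: Q ← C → A → G
  C is a fork here and C is conditioned on, so the path is blocked at C.
Path 4: Q ← C → L → G
  C is a fork here and C is conditioned on, so the path is blocked at C.
Since every path is blocked, d-separation holds.

Yes — Q and G are d-separated given {C, F, L, Y}.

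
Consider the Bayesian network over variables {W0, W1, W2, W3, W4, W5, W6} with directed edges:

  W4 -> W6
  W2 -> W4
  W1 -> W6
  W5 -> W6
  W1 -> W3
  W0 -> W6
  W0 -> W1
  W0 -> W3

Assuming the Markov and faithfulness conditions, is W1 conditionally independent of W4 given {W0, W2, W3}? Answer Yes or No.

We examine all 3 paths between W1 and W4:
Path 1: W1 ← W0 → W6 ← W4
  W0 is a fork here and W0 is conditioned on, so the path is blocked at W0.
Path 2: W1 → W3 ← W0 → W6 ← W4
  W0 is a fork here and W0 is conditioned on, so the path is blocked at W0.
Path 3: W1 → W6 ← W4
  W6 is a collider here and neither W6 nor any of its descendants is conditioned on, so the collider stays closed — the path is blocked at W6.
All paths are blocked; W1 ⊥ W4 | {W0, W2, W3} holds.

Yes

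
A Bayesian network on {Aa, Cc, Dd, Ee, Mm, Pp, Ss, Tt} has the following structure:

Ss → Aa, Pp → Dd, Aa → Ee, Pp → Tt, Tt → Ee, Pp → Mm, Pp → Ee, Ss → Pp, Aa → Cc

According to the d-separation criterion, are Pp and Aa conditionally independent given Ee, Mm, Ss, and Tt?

No

We examine all 3 paths between Pp and Aa:
Path 1: Pp → Tt → Ee ← Aa
  Tt is a chain here and Tt is conditioned on, so the path is blocked at Tt.
Path 2: Pp ← Ss → Aa
  Ss is a fork here and Ss is conditioned on, so the path is blocked at Ss.
Path 3: Pp → Ee ← Aa
  Ee is a collider and Ee is conditioned on, which opens it — no node blocks this path, so it is active.
At least one path is unblocked, so d-separation fails.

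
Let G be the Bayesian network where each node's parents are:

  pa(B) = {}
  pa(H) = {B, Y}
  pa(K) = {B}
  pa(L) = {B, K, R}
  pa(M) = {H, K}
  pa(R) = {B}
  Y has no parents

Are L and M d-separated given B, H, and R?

No — L and M are not d-separated given {B, H, R}.

We examine all 6 paths between L and M:
  1. L ← K → M — K:fork[open] ⇒ active
  2. L ← K ← B → H → M — K:chain[open]; B:fork[blocks]; H:chain[blocks] ⇒ blocked
  3. L ← B → H → M — B:fork[blocks]; H:chain[blocks] ⇒ blocked
  4. L ← B → K → M — B:fork[blocks]; K:chain[open] ⇒ blocked
  5. L ← R ← B → H → M — R:chain[blocks]; B:fork[blocks]; H:chain[blocks] ⇒ blocked
  6. L ← R ← B → K → M — R:chain[blocks]; B:fork[blocks]; K:chain[open] ⇒ blocked
At least one path is unblocked, so d-separation fails.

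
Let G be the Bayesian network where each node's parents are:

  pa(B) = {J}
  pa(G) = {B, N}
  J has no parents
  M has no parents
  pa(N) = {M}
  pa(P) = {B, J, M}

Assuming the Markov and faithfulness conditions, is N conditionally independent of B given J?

Yes

3 paths connect N and B; each must be blocked for d-separation to hold:
  1. N ← M → P ← B — M:fork[open]; P:collider[blocks] ⇒ blocked
  2. N ← M → P ← J → B — M:fork[open]; P:collider[blocks]; J:fork[blocks] ⇒ blocked
  3. N → G ← B — G:collider[blocks] ⇒ blocked
Since every path is blocked, d-separation holds.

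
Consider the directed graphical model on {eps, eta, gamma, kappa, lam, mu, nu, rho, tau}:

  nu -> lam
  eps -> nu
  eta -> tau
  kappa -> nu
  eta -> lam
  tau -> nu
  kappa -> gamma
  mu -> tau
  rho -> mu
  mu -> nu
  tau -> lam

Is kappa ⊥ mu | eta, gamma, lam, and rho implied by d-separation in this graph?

Enumerating the 4 paths from kappa to mu and testing each for blocking by {eta, gamma, lam, rho}:
Path 1: kappa → nu ← tau ← mu
  nu is a collider and its descendant lam is conditioned on, which opens it; tau is a chain and tau is not conditioned on — no node blocks this path, so it is active.
Path 2: kappa → nu → lam ← eta → tau ← mu
  eta is a fork here and eta is conditioned on, so the path is blocked at eta.
Path 3: kappa → nu → lam ← tau ← mu
  nu is a chain and nu is not conditioned on; lam is a collider and lam is conditioned on, which opens it; tau is a chain and tau is not conditioned on — no node blocks this path, so it is active.
Path 4: kappa → nu ← mu
  nu is a collider and its descendant lam is conditioned on, which opens it — no node blocks this path, so it is active.
At least one path is unblocked, so d-separation fails.

No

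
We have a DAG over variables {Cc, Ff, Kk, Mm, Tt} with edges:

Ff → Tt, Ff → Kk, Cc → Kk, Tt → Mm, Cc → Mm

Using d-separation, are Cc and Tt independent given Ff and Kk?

We examine all 2 paths between Cc and Tt:
  1. Cc → Kk ← Ff → Tt — Kk:collider[open]; Ff:fork[blocks] ⇒ blocked
  2. Cc → Mm ← Tt — Mm:collider[blocks] ⇒ blocked
Since every path is blocked, d-separation holds.

Yes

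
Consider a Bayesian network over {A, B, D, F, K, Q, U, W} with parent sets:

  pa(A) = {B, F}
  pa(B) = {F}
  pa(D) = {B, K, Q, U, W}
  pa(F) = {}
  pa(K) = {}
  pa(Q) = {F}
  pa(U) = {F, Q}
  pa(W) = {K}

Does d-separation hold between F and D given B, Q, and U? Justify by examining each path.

There are 6 undirected paths between F and D; checking each against the conditioning set {B, Q, U}:
Path 1: F → A ← B → D
  A is a collider here and neither A nor any of its descendants is conditioned on, so the collider stays closed — the path is blocked at A.
Path 2: F → B → D
  B is a chain here and B is conditioned on, so the path is blocked at B.
Path 3: F → Q → D
  Q is a chain here and Q is conditioned on, so the path is blocked at Q.
Path 4: F → Q → U → D
  Q is a chain here and Q is conditioned on, so the path is blocked at Q.
Path 5: F → U → D
  U is a chain here and U is conditioned on, so the path is blocked at U.
Path 6: F → U ← Q → D
  Q is a fork here and Q is conditioned on, so the path is blocked at Q.
Every path is blocked, so F and D are d-separated given {B, Q, U}.

Yes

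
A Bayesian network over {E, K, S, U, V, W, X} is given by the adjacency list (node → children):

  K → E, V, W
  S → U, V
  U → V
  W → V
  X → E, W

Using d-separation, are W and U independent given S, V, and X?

There are 6 undirected paths between W and U; checking each against the conditioning set {S, V, X}:
  1. W → V ← U — V:collider[open] ⇒ active
  2. W → V ← S → U — V:collider[open]; S:fork[blocks] ⇒ blocked
  3. W ← K → V ← U — K:fork[open]; V:collider[open] ⇒ active
  4. W ← K → V ← S → U — K:fork[open]; V:collider[open]; S:fork[blocks] ⇒ blocked
  5. W ← X → E ← K → V ← U — X:fork[blocks]; E:collider[blocks]; K:fork[open]; V:collider[open] ⇒ blocked
  6. W ← X → E ← K → V ← S → U — X:fork[blocks]; E:collider[blocks]; K:fork[open]; V:collider[open]; S:fork[blocks] ⇒ blocked
Because an active path exists, W and U are not d-separated.

No — W and U are not d-separated given {S, V, X}.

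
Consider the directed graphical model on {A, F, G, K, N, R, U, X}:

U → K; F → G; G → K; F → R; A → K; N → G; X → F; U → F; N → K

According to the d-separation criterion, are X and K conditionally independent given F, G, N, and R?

No — X and K are not d-separated given {F, G, N, R}.

There are 3 undirected paths between X and K; checking each against the conditioning set {F, G, N, R}:
  1. X → F → G ← N → K — F:chain[blocks]; G:collider[open]; N:fork[blocks] ⇒ blocked
  2. X → F → G → K — F:chain[blocks]; G:chain[blocks] ⇒ blocked
  3. X → F ← U → K — F:collider[open]; U:fork[open] ⇒ active
At least one path is unblocked, so d-separation fails.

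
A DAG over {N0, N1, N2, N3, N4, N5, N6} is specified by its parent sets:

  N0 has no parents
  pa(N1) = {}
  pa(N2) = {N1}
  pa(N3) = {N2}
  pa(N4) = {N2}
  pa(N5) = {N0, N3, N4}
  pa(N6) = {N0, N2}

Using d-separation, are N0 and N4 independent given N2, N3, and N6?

Yes

4 paths connect N0 and N4; each must be blocked for d-separation to hold:
Path 1: N0 → N5 ← N4
  N5 is a collider here and neither N5 nor any of its descendants is conditioned on, so the collider stays closed — the path is blocked at N5.
Path 2: N0 → N5 ← N3 ← N2 → N4
  N5 is a collider here and neither N5 nor any of its descendants is conditioned on, so the collider stays closed — the path is blocked at N5.
Path 3: N0 → N6 ← N2 → N4
  N2 is a fork here and N2 is conditioned on, so the path is blocked at N2.
Path 4: N0 → N6 ← N2 → N3 → N5 ← N4
  N2 is a fork here and N2 is conditioned on, so the path is blocked at N2.
All paths are blocked; N0 ⊥ N4 | {N2, N3, N6} holds.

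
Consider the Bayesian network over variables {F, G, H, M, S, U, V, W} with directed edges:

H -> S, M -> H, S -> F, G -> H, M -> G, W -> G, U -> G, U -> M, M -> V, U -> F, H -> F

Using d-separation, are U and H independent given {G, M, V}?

We examine all 6 paths between U and H:
Path 1: U → G → H
  G is a chain here and G is conditioned on, so the path is blocked at G.
Path 2: U → G ← M → H
  M is a fork here and M is conditioned on, so the path is blocked at M.
Path 3: U → M → H
  M is a chain here and M is conditioned on, so the path is blocked at M.
Path 4: U → M → G → H
  M is a chain here and M is conditioned on, so the path is blocked at M.
Path 5: U → F ← H
  F is a collider here and neither F nor any of its descendants is conditioned on, so the collider stays closed — the path is blocked at F.
Path 6: U → F ← S ← H
  F is a collider here and neither F nor any of its descendants is conditioned on, so the collider stays closed — the path is blocked at F.
Since every path is blocked, d-separation holds.

Yes — U and H are d-separated given {G, M, V}.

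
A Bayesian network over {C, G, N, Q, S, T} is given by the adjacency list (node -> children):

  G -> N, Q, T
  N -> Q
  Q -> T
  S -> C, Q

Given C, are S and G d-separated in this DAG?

We examine all 3 paths between S and G:
  1. S → Q → T ← G — Q:chain[open]; T:collider[blocks] ⇒ blocked
  2. S → Q ← G — Q:collider[blocks] ⇒ blocked
  3. S → Q ← N ← G — Q:collider[blocks]; N:chain[open] ⇒ blocked
Every path is blocked, so S and G are d-separated given {C}.

Yes — S and G are d-separated given {C}.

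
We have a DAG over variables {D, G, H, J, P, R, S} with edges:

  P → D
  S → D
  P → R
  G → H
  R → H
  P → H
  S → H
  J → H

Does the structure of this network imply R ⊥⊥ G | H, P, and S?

3 paths connect R and G; each must be blocked for d-separation to hold:
Path 1: R → H ← G
  H is a collider and H is conditioned on, which opens it — no node blocks this path, so it is active.
Path 2: R ← P → H ← G
  P is a fork here and P is conditioned on, so the path is blocked at P.
Path 3: R ← P → D ← S → H ← G
  P is a fork here and P is conditioned on, so the path is blocked at P.
At least one path is unblocked, so d-separation fails.

No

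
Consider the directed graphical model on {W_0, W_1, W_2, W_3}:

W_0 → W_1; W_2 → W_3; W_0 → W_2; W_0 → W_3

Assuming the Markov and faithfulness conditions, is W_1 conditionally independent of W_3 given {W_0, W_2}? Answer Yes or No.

2 paths connect W_1 and W_3; each must be blocked for d-separation to hold:
Path 1: W_1 ← W_0 → W_3
  W_0 is a fork here and W_0 is conditioned on, so the path is blocked at W_0.
Path 2: W_1 ← W_0 → W_2 → W_3
  W_0 is a fork here and W_0 is conditioned on, so the path is blocked at W_0.
Every path is blocked, so W_1 and W_3 are d-separated given {W_0, W_2}.

Yes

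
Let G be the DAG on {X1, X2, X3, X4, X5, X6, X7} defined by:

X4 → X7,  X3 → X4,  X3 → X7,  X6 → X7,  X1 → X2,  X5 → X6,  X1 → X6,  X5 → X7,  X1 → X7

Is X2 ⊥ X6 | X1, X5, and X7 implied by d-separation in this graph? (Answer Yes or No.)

3 paths connect X2 and X6; each must be blocked for d-separation to hold:
Path 1: X2 ← X1 → X6
  X1 is a fork here and X1 is conditioned on, so the path is blocked at X1.
Path 2: X2 ← X1 → X7 ← X6
  X1 is a fork here and X1 is conditioned on, so the path is blocked at X1.
Path 3: X2 ← X1 → X7 ← X5 → X6
  X1 is a fork here and X1 is conditioned on, so the path is blocked at X1.
Every path is blocked, so X2 and X6 are d-separated given {X1, X5, X7}.

Yes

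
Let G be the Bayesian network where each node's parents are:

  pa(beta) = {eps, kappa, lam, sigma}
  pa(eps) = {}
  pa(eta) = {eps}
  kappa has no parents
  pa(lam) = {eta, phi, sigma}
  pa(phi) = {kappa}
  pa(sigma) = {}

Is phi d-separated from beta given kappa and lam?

There are 4 undirected paths between phi and beta; checking each against the conditioning set {kappa, lam}:
  1. phi ← kappa → beta — kappa:fork[blocks] ⇒ blocked
  2. phi → lam ← eta ← eps → beta — lam:collider[open]; eta:chain[open]; eps:fork[open] ⇒ active
  3. phi → lam → beta — lam:chain[blocks] ⇒ blocked
  4. phi → lam ← sigma → beta — lam:collider[open]; sigma:fork[open] ⇒ active
Because an active path exists, phi and beta are not d-separated.

No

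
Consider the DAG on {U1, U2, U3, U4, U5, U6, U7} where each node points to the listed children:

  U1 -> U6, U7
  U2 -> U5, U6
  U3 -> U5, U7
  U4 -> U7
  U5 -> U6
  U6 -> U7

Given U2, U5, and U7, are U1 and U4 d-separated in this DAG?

No

There are 4 undirected paths between U1 and U4; checking each against the conditioning set {U2, U5, U7}:
  1. U1 → U7 ← U4 — U7:collider[open] ⇒ active
  2. U1 → U6 → U7 ← U4 — U6:chain[open]; U7:collider[open] ⇒ active
  3. U1 → U6 ← U2 → U5 ← U3 → U7 ← U4 — U6:collider[open]; U2:fork[blocks]; U5:collider[open]; U3:fork[open]; U7:collider[open] ⇒ blocked
  4. U1 → U6 ← U5 ← U3 → U7 ← U4 — U6:collider[open]; U5:chain[blocks]; U3:fork[open]; U7:collider[open] ⇒ blocked
Since the path U1 → U7 ← U4 is active, U1 and U4 are not d-separated given {U2, U5, U7}.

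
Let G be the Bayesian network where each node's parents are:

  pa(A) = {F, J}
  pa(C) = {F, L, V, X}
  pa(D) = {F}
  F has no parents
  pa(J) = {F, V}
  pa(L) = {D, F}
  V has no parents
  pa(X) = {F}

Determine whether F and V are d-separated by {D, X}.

Yes

There are 6 undirected paths between F and V; checking each against the conditioning set {D, X}:
Path 1: F → X → C ← V
  X is a chain here and X is conditioned on, so the path is blocked at X.
Path 2: F → L → C ← V
  C is a collider here and neither C nor any of its descendants is conditioned on, so the collider stays closed — the path is blocked at C.
Path 3: F → D → L → C ← V
  D is a chain here and D is conditioned on, so the path is blocked at D.
Path 4: F → J ← V
  J is a collider here and neither J nor any of its descendants is conditioned on, so the collider stays closed — the path is blocked at J.
Path 5: F → A ← J ← V
  A is a collider here and neither A nor any of its descendants is conditioned on, so the collider stays closed — the path is blocked at A.
Path 6: F → C ← V
  C is a collider here and neither C nor any of its descendants is conditioned on, so the collider stays closed — the path is blocked at C.
All paths are blocked; F ⊥ V | {D, X} holds.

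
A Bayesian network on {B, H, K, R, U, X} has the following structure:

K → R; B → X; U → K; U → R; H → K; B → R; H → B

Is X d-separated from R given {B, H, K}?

3 paths connect X and R; each must be blocked for d-separation to hold:
  1. X ← B → R — B:fork[blocks] ⇒ blocked
  2. X ← B ← H → K ← U → R — B:chain[blocks]; H:fork[blocks]; K:collider[open]; U:fork[open] ⇒ blocked
  3. X ← B ← H → K → R — B:chain[blocks]; H:fork[blocks]; K:chain[blocks] ⇒ blocked
All paths are blocked; X ⊥ R | {B, H, K} holds.

Yes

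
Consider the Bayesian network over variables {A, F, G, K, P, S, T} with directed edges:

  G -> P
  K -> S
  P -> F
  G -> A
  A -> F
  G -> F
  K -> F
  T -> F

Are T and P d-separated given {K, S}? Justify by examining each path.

There are 3 undirected paths between T and P; checking each against the conditioning set {K, S}:
Path 1: T → F ← A ← G → P
  F is a collider here and neither F nor any of its descendants is conditioned on, so the collider stays closed — the path is blocked at F.
Path 2: T → F ← G → P
  F is a collider here and neither F nor any of its descendants is conditioned on, so the collider stays closed — the path is blocked at F.
Path 3: T → F ← P
  F is a collider here and neither F nor any of its descendants is conditioned on, so the collider stays closed — the path is blocked at F.
Every path is blocked, so T and P are d-separated given {K, S}.

Yes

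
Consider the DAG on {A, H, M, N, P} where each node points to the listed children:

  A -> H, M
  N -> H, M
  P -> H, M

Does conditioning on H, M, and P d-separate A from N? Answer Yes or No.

No

We examine all 4 paths between A and N:
Path 1: A → H ← P → M ← N
  P is a fork here and P is conditioned on, so the path is blocked at P.
Path 2: A → H ← N
  H is a collider and H is conditioned on, which opens it — no node blocks this path, so it is active.
Path 3: A → M ← P → H ← N
  P is a fork here and P is conditioned on, so the path is blocked at P.
Path 4: A → M ← N
  M is a collider and M is conditioned on, which opens it — no node blocks this path, so it is active.
Because an active path exists, A and N are not d-separated.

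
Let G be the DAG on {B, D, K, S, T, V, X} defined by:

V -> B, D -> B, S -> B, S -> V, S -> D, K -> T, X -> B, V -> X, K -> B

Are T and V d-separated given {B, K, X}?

4 paths connect T and V; each must be blocked for d-separation to hold:
  1. T ← K → B ← X ← V — K:fork[blocks]; B:collider[open]; X:chain[blocks] ⇒ blocked
  2. T ← K → B ← D ← S → V — K:fork[blocks]; B:collider[open]; D:chain[open]; S:fork[open] ⇒ blocked
  3. T ← K → B ← V — K:fork[blocks]; B:collider[open] ⇒ blocked
  4. T ← K → B ← S → V — K:fork[blocks]; B:collider[open]; S:fork[open] ⇒ blocked
Every path is blocked, so T and V are d-separated given {B, K, X}.

Yes — T and V are d-separated given {B, K, X}.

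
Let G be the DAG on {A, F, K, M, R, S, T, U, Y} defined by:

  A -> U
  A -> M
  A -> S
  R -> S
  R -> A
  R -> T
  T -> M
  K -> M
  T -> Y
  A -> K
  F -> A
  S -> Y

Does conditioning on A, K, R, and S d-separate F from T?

Yes — F and T are d-separated given {A, K, R, S}.

6 paths connect F and T; each must be blocked for d-separation to hold:
Path 1: F → A ← R → T
  R is a fork here and R is conditioned on, so the path is blocked at R.
Path 2: F → A ← R → S → Y ← T
  R is a fork here and R is conditioned on, so the path is blocked at R.
Path 3: F → A → M ← T
  A is a chain here and A is conditioned on, so the path is blocked at A.
Path 4: F → A → S ← R → T
  A is a chain here and A is conditioned on, so the path is blocked at A.
Path 5: F → A → S → Y ← T
  A is a chain here and A is conditioned on, so the path is blocked at A.
Path 6: F → A → K → M ← T
  A is a chain here and A is conditioned on, so the path is blocked at A.
Since every path is blocked, d-separation holds.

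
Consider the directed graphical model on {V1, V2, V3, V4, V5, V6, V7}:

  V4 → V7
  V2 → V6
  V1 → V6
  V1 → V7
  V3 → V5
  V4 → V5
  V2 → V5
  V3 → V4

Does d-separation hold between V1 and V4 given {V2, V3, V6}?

Yes — V1 and V4 are d-separated given {V2, V3, V6}.

3 paths connect V1 and V4; each must be blocked for d-separation to hold:
Path 1: V1 → V6 ← V2 → V5 ← V4
  V2 is a fork here and V2 is conditioned on, so the path is blocked at V2.
Path 2: V1 → V6 ← V2 → V5 ← V3 → V4
  V2 is a fork here and V2 is conditioned on, so the path is blocked at V2.
Path 3: V1 → V7 ← V4
  V7 is a collider here and neither V7 nor any of its descendants is conditioned on, so the collider stays closed — the path is blocked at V7.
Since every path is blocked, d-separation holds.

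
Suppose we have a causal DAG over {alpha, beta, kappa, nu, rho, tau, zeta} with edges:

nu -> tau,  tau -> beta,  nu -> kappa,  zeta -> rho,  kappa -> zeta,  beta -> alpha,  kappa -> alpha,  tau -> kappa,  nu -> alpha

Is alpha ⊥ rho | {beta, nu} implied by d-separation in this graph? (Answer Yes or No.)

We examine all 5 paths between alpha and rho:
  1. alpha ← nu → tau → kappa → zeta → rho — nu:fork[blocks]; tau:chain[open]; kappa:chain[open]; zeta:chain[open] ⇒ blocked
  2. alpha ← nu → kappa → zeta → rho — nu:fork[blocks]; kappa:chain[open]; zeta:chain[open] ⇒ blocked
  3. alpha ← beta ← tau ← nu → kappa → zeta → rho — beta:chain[blocks]; tau:chain[open]; nu:fork[blocks]; kappa:chain[open]; zeta:chain[open] ⇒ blocked
  4. alpha ← beta ← tau → kappa → zeta → rho — beta:chain[blocks]; tau:fork[open]; kappa:chain[open]; zeta:chain[open] ⇒ blocked
  5. alpha ← kappa → zeta → rho — kappa:fork[open]; zeta:chain[open] ⇒ active
At least one path is unblocked, so d-separation fails.

No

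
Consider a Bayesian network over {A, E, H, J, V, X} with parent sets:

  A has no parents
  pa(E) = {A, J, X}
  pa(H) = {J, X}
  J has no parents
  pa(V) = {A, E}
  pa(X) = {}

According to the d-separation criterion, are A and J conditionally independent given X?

Enumerating the 4 paths from A to J and testing each for blocking by {X}:
Path 1: A → E ← X → H ← J
  E is a collider here and neither E nor any of its descendants is conditioned on, so the collider stays closed — the path is blocked at E.
Path 2: A → E ← J
  E is a collider here and neither E nor any of its descendants is conditioned on, so the collider stays closed — the path is blocked at E.
Path 3: A → V ← E ← X → H ← J
  V is a collider here and neither V nor any of its descendants is conditioned on, so the collider stays closed — the path is blocked at V.
Path 4: A → V ← E ← J
  V is a collider here and neither V nor any of its descendants is conditioned on, so the collider stays closed — the path is blocked at V.
Every path is blocked, so A and J are d-separated given {X}.

Yes — A and J are d-separated given {X}.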